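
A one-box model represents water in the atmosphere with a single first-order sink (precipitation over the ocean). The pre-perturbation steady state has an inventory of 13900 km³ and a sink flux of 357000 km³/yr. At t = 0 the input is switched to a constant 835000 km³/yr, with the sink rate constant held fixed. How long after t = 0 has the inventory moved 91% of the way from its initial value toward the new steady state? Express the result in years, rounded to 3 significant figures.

τ = M₀/F₀ = 13900/357000 = 0.03894 yr.
The remaining gap fraction is e^(−t/τ); 91% covered ⇒ e^(−t/τ) = 0.0900.
t = −τ ln(0.0900) = 0.03894 × 2.408 = 0.09375 yr.

0.0938 yr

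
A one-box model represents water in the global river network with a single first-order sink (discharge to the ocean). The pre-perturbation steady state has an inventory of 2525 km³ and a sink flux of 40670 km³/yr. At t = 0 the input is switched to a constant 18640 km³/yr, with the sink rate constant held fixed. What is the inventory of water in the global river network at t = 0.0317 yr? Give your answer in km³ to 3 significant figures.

1980 km³

The sink rate constant is k = F₀/M₀ = 40670/2525 = 16.11 yr⁻¹.
Solving dM/dt = F₁ − kM with M(0) = M₀ gives M(t) = F₁/k + (M₀ − F₁/k)·e^(−kt).
F₁/k = 18640/16.11 = 1157.3 km³; kt = 16.11 × 0.0317 = 0.5106, e^(−kt) = 0.6001.
M(0.0317) = 1157.3 + (2525 − 1157.3) × 0.6001 = 1157.3 + 820.8 = 1978.1 km³.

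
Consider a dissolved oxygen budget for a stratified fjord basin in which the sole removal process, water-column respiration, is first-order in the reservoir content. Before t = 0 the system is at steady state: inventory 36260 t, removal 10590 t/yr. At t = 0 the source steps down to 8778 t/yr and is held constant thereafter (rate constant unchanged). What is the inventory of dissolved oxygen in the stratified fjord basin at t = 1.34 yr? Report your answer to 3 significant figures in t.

34300 t

τ = M₀/F₀ = 36260/10590 = 3.424 yr; rate constant k = 1/τ.
New steady state M_∞ = F₁/k = F₁·τ = 8778 × 3.424 = 30056 t.
M(t) = M_∞ + (M₀ − M_∞)·e^(−t/τ); t/τ = 1.34/3.424 = 0.3914, so e^(−t/τ) = 0.6761.
M(t) = 30056 + 6204 × 0.6761 = 34251 t.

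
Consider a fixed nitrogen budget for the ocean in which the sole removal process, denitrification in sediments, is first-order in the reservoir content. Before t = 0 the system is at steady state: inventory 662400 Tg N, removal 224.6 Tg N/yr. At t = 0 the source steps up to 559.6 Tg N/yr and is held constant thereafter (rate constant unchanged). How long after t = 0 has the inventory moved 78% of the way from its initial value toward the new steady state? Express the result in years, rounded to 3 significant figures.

4470 yr

τ = M₀/F₀ = 662400/224.6 = 2949 yr.
The remaining gap fraction is e^(−t/τ); 78% covered ⇒ e^(−t/τ) = 0.220.
t = −τ ln(0.220) = 2949 × 1.514 = 4466 yr.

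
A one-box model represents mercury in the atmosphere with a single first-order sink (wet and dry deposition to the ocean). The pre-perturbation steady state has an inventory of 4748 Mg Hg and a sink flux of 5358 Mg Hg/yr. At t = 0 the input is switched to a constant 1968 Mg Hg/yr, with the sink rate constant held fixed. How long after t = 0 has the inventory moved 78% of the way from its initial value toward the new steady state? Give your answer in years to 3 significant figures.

τ = M₀/F₀ = 4748/5358 = 0.8862 yr.
The remaining gap fraction is e^(−t/τ); 78% covered ⇒ e^(−t/τ) = 0.220.
t = −τ ln(0.220) = 0.8862 × 1.514 = 1.342 yr.

1.34 yr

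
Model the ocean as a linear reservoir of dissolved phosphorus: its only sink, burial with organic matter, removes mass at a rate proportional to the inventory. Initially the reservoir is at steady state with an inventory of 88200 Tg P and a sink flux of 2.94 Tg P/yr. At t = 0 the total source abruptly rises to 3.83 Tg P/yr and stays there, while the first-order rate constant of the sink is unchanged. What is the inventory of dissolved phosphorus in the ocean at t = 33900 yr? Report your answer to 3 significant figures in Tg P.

Residence time τ = M₀/F₀ = 30000 yr. The eventual steady state is M_∞ = M₀·(F₁/F₀) = 88200 × 3.83/2.94 = 114900 Tg P.
The anomaly ΔM(t) = M(t) − M_∞ decays as ΔM₀·e^(−t/τ) with ΔM₀ = 88200 − 114900 = −26700 Tg P.
At t = 33900 yr, e^(−t/τ) = e^(−1.130) = 0.3230, so ΔM = −8625 Tg P and M = 114900 − 8625 = 106280 Tg P.

106000 Tg P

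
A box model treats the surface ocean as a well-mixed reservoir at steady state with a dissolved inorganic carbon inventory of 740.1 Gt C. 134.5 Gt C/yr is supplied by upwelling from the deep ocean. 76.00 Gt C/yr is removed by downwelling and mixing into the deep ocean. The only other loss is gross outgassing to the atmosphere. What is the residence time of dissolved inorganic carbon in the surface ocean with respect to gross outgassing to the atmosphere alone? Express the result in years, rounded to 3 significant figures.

12.7 yr

At steady state ΣF_in = ΣF_out.
ΣF_in = 134.50 Gt C/yr.
Gross outgassing to the atmosphere flux = ΣF_in − (76.00) = 134.50 − 76.00 = 58.50 Gt C/yr.
τ = M / F = 740.1 / 58.50 = 12.65 yr.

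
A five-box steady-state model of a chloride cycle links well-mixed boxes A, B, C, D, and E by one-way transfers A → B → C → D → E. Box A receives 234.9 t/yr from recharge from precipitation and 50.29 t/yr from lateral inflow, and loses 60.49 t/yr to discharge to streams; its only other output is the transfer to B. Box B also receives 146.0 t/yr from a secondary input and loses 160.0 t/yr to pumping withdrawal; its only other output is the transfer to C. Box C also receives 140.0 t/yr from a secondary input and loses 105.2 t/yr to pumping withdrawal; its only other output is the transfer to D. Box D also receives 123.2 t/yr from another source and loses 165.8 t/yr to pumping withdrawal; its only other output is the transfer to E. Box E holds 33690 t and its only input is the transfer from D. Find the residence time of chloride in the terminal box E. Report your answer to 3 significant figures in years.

166 yr

Box A: F(A→B) = (234.9 + 50.29) − 60.49 = 224.70 t/yr.
Box B: F(B→C) = (224.70 + 146.0) − 160.0 = 210.70 t/yr.
Box C: F(C→D) = (210.70 + 140.0) − 105.2 = 245.50 t/yr.
Box D: F(D→E) = (245.50 + 123.2) − 165.8 = 202.90 t/yr.
Box E throughput = its input = 202.90 t/yr; τ = 33690 / 202.90 = 166.0 yr.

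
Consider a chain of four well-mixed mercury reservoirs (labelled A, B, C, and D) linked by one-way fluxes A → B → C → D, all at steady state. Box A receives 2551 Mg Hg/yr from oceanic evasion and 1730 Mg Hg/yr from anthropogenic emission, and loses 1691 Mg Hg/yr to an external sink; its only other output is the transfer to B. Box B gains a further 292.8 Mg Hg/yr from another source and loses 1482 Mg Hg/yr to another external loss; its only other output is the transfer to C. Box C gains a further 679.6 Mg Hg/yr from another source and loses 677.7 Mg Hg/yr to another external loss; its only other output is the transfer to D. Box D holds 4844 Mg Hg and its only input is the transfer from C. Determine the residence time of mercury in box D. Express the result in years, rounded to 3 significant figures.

Box A: F(A→B) = (2551 + 1730) − 1691 = 2590.0 Mg Hg/yr.
Box B: F(B→C) = (2590.0 + 292.8) − 1482 = 1400.8 Mg Hg/yr.
Box C: F(C→D) = (1400.8 + 679.6) − 677.7 = 1402.7 Mg Hg/yr.
Box D throughput = its input = 1402.7 Mg Hg/yr; τ = 4844 / 1402.7 = 3.453 yr.

3.45 yr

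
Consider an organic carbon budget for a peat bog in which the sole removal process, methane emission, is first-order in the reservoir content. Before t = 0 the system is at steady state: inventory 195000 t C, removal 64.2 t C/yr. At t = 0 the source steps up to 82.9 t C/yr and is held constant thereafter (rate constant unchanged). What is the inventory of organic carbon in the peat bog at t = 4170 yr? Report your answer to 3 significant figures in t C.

237000 t C

Residence time τ = M₀/F₀ = 3037 yr. The eventual steady state is M_∞ = M₀·(F₁/F₀) = 195000 × 82.9/64.2 = 251800 t C.
The anomaly ΔM(t) = M(t) − M_∞ decays as ΔM₀·e^(−t/τ) with ΔM₀ = 195000 − 251800 = −56800 t C.
At t = 4170 yr, e^(−t/τ) = e^(−1.373) = 0.2534, so ΔM = −14390 t C and M = 251800 − 14390 = 237410 t C.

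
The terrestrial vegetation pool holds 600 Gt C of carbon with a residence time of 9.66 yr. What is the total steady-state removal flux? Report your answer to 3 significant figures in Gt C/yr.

62.1 Gt C/yr

F = M / τ = 600 / 9.66 = 62.11 Gt C/yr.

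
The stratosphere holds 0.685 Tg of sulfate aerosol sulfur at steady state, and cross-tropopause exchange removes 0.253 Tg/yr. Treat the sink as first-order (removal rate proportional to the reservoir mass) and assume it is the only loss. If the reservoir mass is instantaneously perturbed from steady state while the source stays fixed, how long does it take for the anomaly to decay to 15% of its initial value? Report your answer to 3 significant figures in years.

5.14 yr

For a linear reservoir the anomaly decays as exp(−t/τ) with τ = M/F = 0.685/0.253 = 2.708 yr.
exp(−t/τ) = 0.15 ⇒ t = −τ ln(0.15) = 2.708 × 1.897 = 5.136 yr.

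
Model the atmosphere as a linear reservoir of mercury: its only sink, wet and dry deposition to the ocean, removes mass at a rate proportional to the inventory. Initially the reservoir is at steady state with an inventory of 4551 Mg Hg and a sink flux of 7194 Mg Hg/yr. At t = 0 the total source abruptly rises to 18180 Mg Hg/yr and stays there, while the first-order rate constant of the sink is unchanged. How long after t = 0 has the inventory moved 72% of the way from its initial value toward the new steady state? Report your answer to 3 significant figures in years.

τ = M₀/F₀ = 4551/7194 = 0.6326 yr.
The remaining gap fraction is e^(−t/τ); 72% covered ⇒ e^(−t/τ) = 0.280.
t = −τ ln(0.280) = 0.6326 × 1.273 = 0.8053 yr.

0.805 yr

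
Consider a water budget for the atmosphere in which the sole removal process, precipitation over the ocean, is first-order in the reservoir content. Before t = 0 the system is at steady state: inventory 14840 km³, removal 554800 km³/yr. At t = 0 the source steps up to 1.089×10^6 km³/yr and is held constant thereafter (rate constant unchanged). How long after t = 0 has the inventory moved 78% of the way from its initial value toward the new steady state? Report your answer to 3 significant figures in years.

0.0405 yr

τ = M₀/F₀ = 14840/554800 = 0.02675 yr.
The remaining gap fraction is e^(−t/τ); 78% covered ⇒ e^(−t/τ) = 0.220.
t = −τ ln(0.220) = 0.02675 × 1.514 = 0.04050 yr.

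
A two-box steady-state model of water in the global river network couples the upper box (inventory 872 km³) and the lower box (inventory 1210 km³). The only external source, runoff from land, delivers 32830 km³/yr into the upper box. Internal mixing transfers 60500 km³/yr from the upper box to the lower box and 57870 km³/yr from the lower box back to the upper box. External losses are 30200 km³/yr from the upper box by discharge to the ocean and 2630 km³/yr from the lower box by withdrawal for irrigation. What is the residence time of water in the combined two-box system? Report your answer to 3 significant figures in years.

0.0634 yr

Treat the two boxes together as one reservoir: the mixing fluxes between them are internal recycling, so τ = ΣM / Σ(external losses).
M_total = 872 + 1210 = 2082.0 km³.
ΣF_external_out = 30200 + 2630 = 32830 km³/yr.
τ = M_total / ΣF_ext = 2082.0 / 32830 = 0.06342 yr.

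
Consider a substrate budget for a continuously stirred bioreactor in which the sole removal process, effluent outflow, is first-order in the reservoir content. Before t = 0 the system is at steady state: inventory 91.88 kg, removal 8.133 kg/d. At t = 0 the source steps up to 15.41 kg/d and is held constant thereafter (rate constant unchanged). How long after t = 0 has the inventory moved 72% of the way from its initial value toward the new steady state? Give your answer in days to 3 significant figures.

14.4 d

τ = M₀/F₀ = 91.88/8.133 = 11.30 d.
The remaining gap fraction is e^(−t/τ); 72% covered ⇒ e^(−t/τ) = 0.280.
t = −τ ln(0.280) = 11.30 × 1.273 = 14.38 d.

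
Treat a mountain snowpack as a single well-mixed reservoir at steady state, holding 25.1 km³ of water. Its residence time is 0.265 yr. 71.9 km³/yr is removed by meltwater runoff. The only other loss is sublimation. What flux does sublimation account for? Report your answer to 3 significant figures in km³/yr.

Total removal F = M/τ = 25.1 / 0.265 = 94.72 km³/yr.
Sublimation = F − (71.9) = 94.72 − 71.90 = 22.82 km³/yr.

22.8 km³/yr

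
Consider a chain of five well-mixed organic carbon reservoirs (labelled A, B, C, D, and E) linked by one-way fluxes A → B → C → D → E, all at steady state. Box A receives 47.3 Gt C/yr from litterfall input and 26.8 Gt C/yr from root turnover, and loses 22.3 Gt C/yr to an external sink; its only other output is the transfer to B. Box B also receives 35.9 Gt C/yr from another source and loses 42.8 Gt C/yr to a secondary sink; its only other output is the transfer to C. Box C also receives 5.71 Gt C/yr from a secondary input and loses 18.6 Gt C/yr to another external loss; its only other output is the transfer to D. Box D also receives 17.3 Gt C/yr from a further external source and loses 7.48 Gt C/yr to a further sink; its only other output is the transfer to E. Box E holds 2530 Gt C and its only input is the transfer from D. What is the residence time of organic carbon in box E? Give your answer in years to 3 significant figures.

Box A: F(A→B) = (47.3 + 26.8) − 22.3 = 51.800 Gt C/yr.
Box B: F(B→C) = (51.800 + 35.9) − 42.8 = 44.900 Gt C/yr.
Box C: F(C→D) = (44.900 + 5.71) − 18.6 = 32.010 Gt C/yr.
Box D: F(D→E) = (32.010 + 17.3) − 7.48 = 41.830 Gt C/yr.
Box E throughput = its input = 41.830 Gt C/yr; τ = 2530 / 41.830 = 60.48 yr.

60.5 yr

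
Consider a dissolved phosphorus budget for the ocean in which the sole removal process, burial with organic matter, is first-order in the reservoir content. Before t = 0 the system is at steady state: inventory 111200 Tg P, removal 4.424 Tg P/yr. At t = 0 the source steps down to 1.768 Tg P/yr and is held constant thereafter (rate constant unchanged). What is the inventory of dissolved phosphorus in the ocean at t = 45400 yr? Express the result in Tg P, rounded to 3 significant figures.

τ = M₀/F₀ = 111200/4.424 = 25140 yr; rate constant k = 1/τ.
New steady state M_∞ = F₁/k = F₁·τ = 1.768 × 25140 = 44440 Tg P.
M(t) = M_∞ + (M₀ − M_∞)·e^(−t/τ); t/τ = 45400/25140 = 1.806, so e^(−t/τ) = 0.1643.
M(t) = 44440 + 66760 × 0.1643 = 55407 Tg P.

55400 Tg P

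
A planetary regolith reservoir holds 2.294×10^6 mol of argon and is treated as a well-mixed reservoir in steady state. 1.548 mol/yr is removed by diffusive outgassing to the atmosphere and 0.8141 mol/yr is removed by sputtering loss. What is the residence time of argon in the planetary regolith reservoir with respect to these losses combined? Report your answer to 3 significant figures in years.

Total removal = 1.548 + 0.8141 = 2.3621 mol/yr.
τ = M / ΣF_out = 2.294×10^6 / 2.3621 = 971200 yr.

971000 yr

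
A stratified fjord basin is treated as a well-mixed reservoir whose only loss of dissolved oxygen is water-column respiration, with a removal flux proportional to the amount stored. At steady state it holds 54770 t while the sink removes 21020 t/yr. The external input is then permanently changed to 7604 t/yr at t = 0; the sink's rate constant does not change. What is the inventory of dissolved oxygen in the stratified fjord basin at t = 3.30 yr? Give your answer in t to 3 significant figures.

The sink rate constant is k = F₀/M₀ = 21020/54770 = 0.3838 yr⁻¹.
Solving dM/dt = F₁ − kM with M(0) = M₀ gives M(t) = F₁/k + (M₀ − F₁/k)·e^(−kt).
F₁/k = 7604/0.3838 = 19813 t; kt = 0.3838 × 3.30 = 1.266, e^(−kt) = 0.2818.
M(3.30) = 19813 + (54770 − 19813) × 0.2818 = 19813 + 9851 = 29665 t.

29700 t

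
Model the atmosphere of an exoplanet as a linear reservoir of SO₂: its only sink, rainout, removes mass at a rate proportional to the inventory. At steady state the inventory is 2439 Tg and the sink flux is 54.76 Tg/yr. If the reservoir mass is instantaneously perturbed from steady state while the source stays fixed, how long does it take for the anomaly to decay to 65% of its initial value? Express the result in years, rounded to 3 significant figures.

For a linear reservoir the anomaly decays as exp(−t/τ) with τ = M/F = 2439/54.76 = 44.54 yr.
exp(−t/τ) = 0.65 ⇒ t = −τ ln(0.65) = 44.54 × 0.4308 = 19.19 yr.

19.2 yr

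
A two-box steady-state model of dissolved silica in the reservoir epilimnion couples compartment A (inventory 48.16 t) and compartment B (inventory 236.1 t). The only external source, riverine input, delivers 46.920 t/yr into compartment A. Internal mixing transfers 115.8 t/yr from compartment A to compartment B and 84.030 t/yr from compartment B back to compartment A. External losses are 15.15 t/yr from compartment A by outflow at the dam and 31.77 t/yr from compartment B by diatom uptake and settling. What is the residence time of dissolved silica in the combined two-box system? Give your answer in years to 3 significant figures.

Treat the two boxes together as one reservoir: the mixing fluxes between them are internal recycling, so τ = ΣM / Σ(external losses).
M_total = 48.16 + 236.1 = 284.26 t.
ΣF_external_out = 15.15 + 31.77 = 46.920 t/yr.
τ = M_total / ΣF_ext = 284.26 / 46.920 = 6.058 yr.

6.06 yr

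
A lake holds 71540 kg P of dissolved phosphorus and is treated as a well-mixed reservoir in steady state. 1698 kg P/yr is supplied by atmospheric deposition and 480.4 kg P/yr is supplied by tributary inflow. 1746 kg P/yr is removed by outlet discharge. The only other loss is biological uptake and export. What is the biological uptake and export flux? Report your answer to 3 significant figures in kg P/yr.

At steady state ΣF_in = ΣF_out.
ΣF_in = 1698 + 480.4 = 2178.4 kg P/yr.
Biological uptake and export flux = ΣF_in − (1746) = 2178.4 − 1746 = 432.4 kg P/yr.

432 kg P/yr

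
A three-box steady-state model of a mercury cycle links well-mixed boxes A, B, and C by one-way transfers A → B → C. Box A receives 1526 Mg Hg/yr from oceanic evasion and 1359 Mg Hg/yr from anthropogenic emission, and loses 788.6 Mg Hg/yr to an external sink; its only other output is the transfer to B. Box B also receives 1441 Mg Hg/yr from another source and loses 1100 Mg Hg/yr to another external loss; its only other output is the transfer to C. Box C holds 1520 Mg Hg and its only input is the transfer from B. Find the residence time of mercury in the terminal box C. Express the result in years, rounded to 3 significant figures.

Box A: F(A→B) = (1526 + 1359) − 788.6 = 2096.4 Mg Hg/yr.
Box B: F(B→C) = (2096.4 + 1441) − 1100 = 2437.4 Mg Hg/yr.
Box C throughput = its input = 2437.4 Mg Hg/yr; τ = 1520 / 2437.4 = 0.6236 yr.

0.624 yr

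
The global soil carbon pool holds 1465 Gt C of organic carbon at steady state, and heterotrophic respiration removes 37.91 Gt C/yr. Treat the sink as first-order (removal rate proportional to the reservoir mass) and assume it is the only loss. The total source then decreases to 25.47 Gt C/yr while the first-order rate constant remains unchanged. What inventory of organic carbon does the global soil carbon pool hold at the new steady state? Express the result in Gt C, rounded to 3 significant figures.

984 Gt C

Rate constant k = F/M = 37.91 / 1465 = 0.02588 yr⁻¹.
At the new steady state, source = k·M_new ⇒ M_new = 25.47 / 0.02588 = 984.3 Gt C.
(Equivalently M_new = M × F_new/F_old = 1465 × 25.47/37.91.)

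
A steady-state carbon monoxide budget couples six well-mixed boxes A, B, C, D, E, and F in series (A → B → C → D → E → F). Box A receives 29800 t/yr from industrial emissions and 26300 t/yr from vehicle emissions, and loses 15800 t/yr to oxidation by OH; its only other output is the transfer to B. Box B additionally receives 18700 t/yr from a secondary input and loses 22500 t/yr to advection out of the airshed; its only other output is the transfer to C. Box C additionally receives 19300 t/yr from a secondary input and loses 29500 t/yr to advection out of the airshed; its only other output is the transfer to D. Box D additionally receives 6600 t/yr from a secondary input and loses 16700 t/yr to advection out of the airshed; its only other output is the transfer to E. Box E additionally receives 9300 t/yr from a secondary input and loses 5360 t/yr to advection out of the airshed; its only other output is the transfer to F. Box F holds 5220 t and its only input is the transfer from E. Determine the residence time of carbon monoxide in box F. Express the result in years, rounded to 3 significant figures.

Box A: F(A→B) = (29800 + 26300) − 15800 = 40300 t/yr.
Box B: F(B→C) = (40300 + 18700) − 22500 = 36500 t/yr.
Box C: F(C→D) = (36500 + 19300) − 29500 = 26300 t/yr.
Box D: F(D→E) = (26300 + 6600) − 16700 = 16200 t/yr.
Box E: F(E→F) = (16200 + 9300) − 5360 = 20140 t/yr.
Box F throughput = its input = 20140 t/yr; τ = 5220 / 20140 = 0.2592 yr.

0.259 yr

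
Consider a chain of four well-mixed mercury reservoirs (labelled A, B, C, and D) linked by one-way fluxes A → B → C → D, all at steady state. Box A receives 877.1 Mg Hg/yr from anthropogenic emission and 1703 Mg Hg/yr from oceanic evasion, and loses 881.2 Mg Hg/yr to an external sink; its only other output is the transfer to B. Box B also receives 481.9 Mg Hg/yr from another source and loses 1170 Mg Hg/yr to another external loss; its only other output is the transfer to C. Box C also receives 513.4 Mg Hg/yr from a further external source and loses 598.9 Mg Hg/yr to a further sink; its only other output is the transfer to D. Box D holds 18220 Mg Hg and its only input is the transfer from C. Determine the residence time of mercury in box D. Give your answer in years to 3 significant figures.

19.7 yr

Box A: F(A→B) = (877.1 + 1703) − 881.2 = 1698.9 Mg Hg/yr.
Box B: F(B→C) = (1698.9 + 481.9) − 1170 = 1010.8 Mg Hg/yr.
Box C: F(C→D) = (1010.8 + 513.4) − 598.9 = 925.30 Mg Hg/yr.
Box D throughput = its input = 925.30 Mg Hg/yr; τ = 18220 / 925.30 = 19.69 yr.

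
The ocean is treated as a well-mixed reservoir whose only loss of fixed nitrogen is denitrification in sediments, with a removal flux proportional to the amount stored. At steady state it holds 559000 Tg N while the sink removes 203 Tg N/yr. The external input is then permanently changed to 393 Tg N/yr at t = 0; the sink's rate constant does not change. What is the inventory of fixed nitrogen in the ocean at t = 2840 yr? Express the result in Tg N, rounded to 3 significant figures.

Residence time τ = M₀/F₀ = 2754 yr. The eventual steady state is M_∞ = M₀·(F₁/F₀) = 559000 × 393/203 = 1.0822×10^6 Tg N.
The anomaly ΔM(t) = M(t) − M_∞ decays as ΔM₀·e^(−t/τ) with ΔM₀ = 559000 − 1.0822×10^6 = −523200 Tg N.
At t = 2840 yr, e^(−t/τ) = e^(−1.031) = 0.3565, so ΔM = −186500 Tg N and M = 1.0822×10^6 − 186500 = 895670 Tg N.

896000 Tg N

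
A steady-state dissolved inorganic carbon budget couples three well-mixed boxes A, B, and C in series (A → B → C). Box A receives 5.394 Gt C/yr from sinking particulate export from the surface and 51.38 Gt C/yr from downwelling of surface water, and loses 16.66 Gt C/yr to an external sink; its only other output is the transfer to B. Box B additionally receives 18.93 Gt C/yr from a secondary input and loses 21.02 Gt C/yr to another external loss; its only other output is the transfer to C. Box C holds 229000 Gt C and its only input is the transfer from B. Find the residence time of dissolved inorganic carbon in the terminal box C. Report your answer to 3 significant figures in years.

6020 yr

Box A: F(A→B) = (5.394 + 51.38) − 16.66 = 40.114 Gt C/yr.
Box B: F(B→C) = (40.114 + 18.93) − 21.02 = 38.024 Gt C/yr.
Box C throughput = its input = 38.024 Gt C/yr; τ = 229000 / 38.024 = 6023 yr.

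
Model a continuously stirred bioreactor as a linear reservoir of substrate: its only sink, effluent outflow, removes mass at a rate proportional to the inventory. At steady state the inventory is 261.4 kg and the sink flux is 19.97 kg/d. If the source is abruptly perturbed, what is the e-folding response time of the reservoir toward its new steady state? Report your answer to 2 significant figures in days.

13 d

For a linear reservoir the response time equals the residence time τ = M/F.
τ = 261.4 / 19.97 = 13.09 d.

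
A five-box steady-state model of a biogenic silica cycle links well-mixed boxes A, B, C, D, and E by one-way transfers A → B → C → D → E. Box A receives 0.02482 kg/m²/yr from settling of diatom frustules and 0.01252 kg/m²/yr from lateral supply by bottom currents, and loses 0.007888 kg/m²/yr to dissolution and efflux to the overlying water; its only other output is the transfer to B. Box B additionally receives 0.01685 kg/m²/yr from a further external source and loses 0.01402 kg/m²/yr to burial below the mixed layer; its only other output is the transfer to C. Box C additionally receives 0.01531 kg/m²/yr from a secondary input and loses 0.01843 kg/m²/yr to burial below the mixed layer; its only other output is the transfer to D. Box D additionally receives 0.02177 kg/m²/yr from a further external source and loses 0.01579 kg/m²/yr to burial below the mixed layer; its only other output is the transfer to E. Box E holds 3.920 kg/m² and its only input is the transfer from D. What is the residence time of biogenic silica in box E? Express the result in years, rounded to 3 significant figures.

112 yr

Box A: F(A→B) = (0.02482 + 0.01252) − 0.007888 = 0.029452 kg/m²/yr.
Box B: F(B→C) = (0.029452 + 0.01685) − 0.01402 = 0.032282 kg/m²/yr.
Box C: F(C→D) = (0.032282 + 0.01531) − 0.01843 = 0.029162 kg/m²/yr.
Box D: F(D→E) = (0.029162 + 0.02177) − 0.01579 = 0.035142 kg/m²/yr.
Box E throughput = its input = 0.035142 kg/m²/yr; τ = 3.920 / 0.035142 = 111.5 yr.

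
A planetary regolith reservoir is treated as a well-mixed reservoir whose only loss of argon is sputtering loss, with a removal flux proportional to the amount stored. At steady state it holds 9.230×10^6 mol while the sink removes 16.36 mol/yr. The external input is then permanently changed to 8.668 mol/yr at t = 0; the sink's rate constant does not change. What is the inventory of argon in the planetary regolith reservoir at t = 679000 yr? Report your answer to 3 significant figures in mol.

6.19×10^6 mol

Residence time τ = M₀/F₀ = 564200 yr. The eventual steady state is M_∞ = M₀·(F₁/F₀) = 9.230×10^6 × 8.668/16.36 = 4.8903×10^6 mol.
The anomaly ΔM(t) = M(t) − M_∞ decays as ΔM₀·e^(−t/τ) with ΔM₀ = 9.230×10^6 − 4.8903×10^6 = 4.340×10^6 mol.
At t = 679000 yr, e^(−t/τ) = e^(−1.204) = 0.3001, so ΔM = 1.303×10^6 mol and M = 4.8903×10^6 + 1.303×10^6 = 6.1928×10^6 mol.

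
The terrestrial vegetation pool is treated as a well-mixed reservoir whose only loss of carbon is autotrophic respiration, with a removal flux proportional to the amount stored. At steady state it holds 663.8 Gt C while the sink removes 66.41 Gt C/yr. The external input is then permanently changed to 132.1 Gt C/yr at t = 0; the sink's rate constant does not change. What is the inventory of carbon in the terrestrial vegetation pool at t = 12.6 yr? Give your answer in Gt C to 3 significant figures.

The sink rate constant is k = F₀/M₀ = 66.41/663.8 = 0.1000 yr⁻¹.
Solving dM/dt = F₁ − kM with M(0) = M₀ gives M(t) = F₁/k + (M₀ − F₁/k)·e^(−kt).
F₁/k = 132.1/0.1000 = 1320.4 Gt C; kt = 0.1000 × 12.6 = 1.261, e^(−kt) = 0.2835.
M(12.6) = 1320.4 + (663.8 − 1320.4) × 0.2835 = 1320.4 − 186.1 = 1134.3 Gt C.

1130 Gt C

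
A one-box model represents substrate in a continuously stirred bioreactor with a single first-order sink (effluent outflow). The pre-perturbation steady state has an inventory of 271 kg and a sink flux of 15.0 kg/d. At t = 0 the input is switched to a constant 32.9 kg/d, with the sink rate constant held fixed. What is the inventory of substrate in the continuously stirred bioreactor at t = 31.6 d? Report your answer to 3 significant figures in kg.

τ = M₀/F₀ = 271/15.0 = 18.07 d; rate constant k = 1/τ.
New steady state M_∞ = F₁/k = F₁·τ = 32.9 × 18.07 = 594.39 kg.
M(t) = M_∞ + (M₀ − M_∞)·e^(−t/τ); t/τ = 31.6/18.07 = 1.749, so e^(−t/τ) = 0.1739.
M(t) = 594.39 − 323.4 × 0.1739 = 538.14 kg.

538 kg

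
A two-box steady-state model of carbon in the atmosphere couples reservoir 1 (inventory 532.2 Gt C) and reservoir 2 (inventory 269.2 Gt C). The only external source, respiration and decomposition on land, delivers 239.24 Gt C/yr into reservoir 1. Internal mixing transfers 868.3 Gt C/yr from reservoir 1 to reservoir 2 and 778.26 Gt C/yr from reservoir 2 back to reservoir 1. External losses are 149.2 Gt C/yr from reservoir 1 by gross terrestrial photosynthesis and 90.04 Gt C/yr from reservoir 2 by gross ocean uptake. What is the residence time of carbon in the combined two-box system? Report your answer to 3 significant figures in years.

For the system as a whole, the A↔B exchange is internal and contributes nothing to the throughput; only the external sinks remove mass.
M_total = 532.2 + 269.2 = 801.40 Gt C.
ΣF_external_out = 149.2 + 90.04 = 239.24 Gt C/yr.
τ = M_total / ΣF_ext = 801.40 / 239.24 = 3.350 yr.

3.35 yr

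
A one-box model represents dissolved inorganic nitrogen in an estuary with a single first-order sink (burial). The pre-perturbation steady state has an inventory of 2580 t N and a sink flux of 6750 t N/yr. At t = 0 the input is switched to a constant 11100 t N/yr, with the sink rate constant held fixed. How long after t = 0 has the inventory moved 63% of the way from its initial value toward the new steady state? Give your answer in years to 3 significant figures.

0.380 yr

τ = M₀/F₀ = 2580/6750 = 0.3822 yr.
The remaining gap fraction is e^(−t/τ); 63% covered ⇒ e^(−t/τ) = 0.370.
t = −τ ln(0.370) = 0.3822 × 0.9943 = 0.3800 yr.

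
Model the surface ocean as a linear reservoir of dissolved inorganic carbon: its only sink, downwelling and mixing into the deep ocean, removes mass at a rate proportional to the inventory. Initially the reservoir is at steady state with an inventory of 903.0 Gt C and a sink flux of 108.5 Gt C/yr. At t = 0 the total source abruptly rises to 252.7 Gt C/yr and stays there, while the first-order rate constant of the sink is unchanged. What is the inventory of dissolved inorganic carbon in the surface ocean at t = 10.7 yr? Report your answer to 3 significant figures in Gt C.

1770 Gt C

The sink rate constant is k = F₀/M₀ = 108.5/903.0 = 0.1202 yr⁻¹.
Solving dM/dt = F₁ − kM with M(0) = M₀ gives M(t) = F₁/k + (M₀ − F₁/k)·e^(−kt).
F₁/k = 252.7/0.1202 = 2103.1 Gt C; kt = 0.1202 × 10.7 = 1.286, e^(−kt) = 0.2765.
M(10.7) = 2103.1 + (903.0 − 2103.1) × 0.2765 = 2103.1 − 331.8 = 1771.3 Gt C.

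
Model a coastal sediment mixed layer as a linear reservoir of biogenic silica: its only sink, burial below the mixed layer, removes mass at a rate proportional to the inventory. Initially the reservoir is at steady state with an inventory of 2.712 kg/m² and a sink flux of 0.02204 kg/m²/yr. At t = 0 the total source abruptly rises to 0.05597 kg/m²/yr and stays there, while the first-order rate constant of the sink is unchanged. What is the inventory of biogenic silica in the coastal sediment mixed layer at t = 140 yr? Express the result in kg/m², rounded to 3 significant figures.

5.55 kg/m²

The sink rate constant is k = F₀/M₀ = 0.02204/2.712 = 0.008127 yr⁻¹.
Solving dM/dt = F₁ − kM with M(0) = M₀ gives M(t) = F₁/k + (M₀ − F₁/k)·e^(−kt).
F₁/k = 0.05597/0.008127 = 6.8871 kg/m²; kt = 0.008127 × 140 = 1.138, e^(−kt) = 0.3205.
M(140) = 6.8871 + (2.712 − 6.8871) × 0.3205 = 6.8871 − 1.338 = 5.5488 kg/m².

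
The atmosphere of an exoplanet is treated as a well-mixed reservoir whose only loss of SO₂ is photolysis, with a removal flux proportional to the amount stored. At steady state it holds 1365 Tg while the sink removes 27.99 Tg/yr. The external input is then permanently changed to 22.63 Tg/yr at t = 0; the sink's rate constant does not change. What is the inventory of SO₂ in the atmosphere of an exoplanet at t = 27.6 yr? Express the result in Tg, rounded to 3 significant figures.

1250 Tg

Residence time τ = M₀/F₀ = 48.77 yr. The eventual steady state is M_∞ = M₀·(F₁/F₀) = 1365 × 22.63/27.99 = 1103.6 Tg.
The anomaly ΔM(t) = M(t) − M_∞ decays as ΔM₀·e^(−t/τ) with ΔM₀ = 1365 − 1103.6 = 261.4 Tg.
At t = 27.6 yr, e^(−t/τ) = e^(−0.5660) = 0.5678, so ΔM = 148.4 Tg and M = 1103.6 + 148.4 = 1252.0 Tg.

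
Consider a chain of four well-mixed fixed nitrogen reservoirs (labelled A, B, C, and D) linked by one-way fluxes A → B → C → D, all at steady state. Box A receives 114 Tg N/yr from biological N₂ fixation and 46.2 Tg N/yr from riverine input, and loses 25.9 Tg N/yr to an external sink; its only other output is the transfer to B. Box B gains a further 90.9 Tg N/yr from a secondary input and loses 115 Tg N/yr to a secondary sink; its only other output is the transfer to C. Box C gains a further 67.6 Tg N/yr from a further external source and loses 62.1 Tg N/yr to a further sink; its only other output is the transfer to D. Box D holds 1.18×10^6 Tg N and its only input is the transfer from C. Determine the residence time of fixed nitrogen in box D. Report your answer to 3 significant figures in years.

10200 yr

Box A: F(A→B) = (114 + 46.2) − 25.9 = 134.30 Tg N/yr.
Box B: F(B→C) = (134.30 + 90.9) − 115 = 110.20 Tg N/yr.
Box C: F(C→D) = (110.20 + 67.6) − 62.1 = 115.70 Tg N/yr.
Box D throughput = its input = 115.70 Tg N/yr; τ = 1.18×10^6 / 115.70 = 10200 yr.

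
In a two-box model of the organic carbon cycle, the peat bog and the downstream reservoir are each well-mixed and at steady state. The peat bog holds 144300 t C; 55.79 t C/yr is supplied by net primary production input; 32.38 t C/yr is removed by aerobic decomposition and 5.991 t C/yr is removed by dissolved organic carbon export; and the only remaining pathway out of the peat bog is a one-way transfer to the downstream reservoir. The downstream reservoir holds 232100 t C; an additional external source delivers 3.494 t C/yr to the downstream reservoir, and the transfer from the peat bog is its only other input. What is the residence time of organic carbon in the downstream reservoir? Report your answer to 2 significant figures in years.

Balance the peat bog: ΣF_in = 55.790 t C/yr.
Transfer to the downstream reservoir = ΣF_in − (32.38 + 5.991) = 17.419 t C/yr.
Total input to the downstream reservoir = 17.419 + 3.494 = 20.913 t C/yr; at steady state this equals its total output.
τ = M / F = 232100 / 20.913 = 11100 yr.

11000 yr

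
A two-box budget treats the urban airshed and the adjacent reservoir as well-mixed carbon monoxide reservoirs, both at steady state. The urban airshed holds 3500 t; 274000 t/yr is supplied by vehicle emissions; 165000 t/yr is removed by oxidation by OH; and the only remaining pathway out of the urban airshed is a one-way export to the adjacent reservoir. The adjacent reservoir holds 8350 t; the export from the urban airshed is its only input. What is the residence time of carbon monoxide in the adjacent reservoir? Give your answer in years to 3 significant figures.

0.0766 yr

Balance the urban airshed: ΣF_in = 274000 t/yr.
Export to the adjacent reservoir = ΣF_in − (165000) = 109000 t/yr.
At steady state the output of the adjacent reservoir equals its input, 109000 t/yr.
τ = M / F = 8350 / 109000 = 0.07661 yr.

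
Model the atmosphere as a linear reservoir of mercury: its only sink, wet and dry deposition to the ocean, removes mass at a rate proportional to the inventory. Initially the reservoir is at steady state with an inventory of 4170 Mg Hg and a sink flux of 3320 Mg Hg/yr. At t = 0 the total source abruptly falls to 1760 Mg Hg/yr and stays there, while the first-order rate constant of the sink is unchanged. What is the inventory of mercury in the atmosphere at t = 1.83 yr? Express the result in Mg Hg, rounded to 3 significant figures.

The sink rate constant is k = F₀/M₀ = 3320/4170 = 0.7962 yr⁻¹.
Solving dM/dt = F₁ − kM with M(0) = M₀ gives M(t) = F₁/k + (M₀ − F₁/k)·e^(−kt).
F₁/k = 1760/0.7962 = 2210.6 Mg Hg; kt = 0.7962 × 1.83 = 1.457, e^(−kt) = 0.2329.
M(1.83) = 2210.6 + (4170 − 2210.6) × 0.2329 = 2210.6 + 456.4 = 2667.0 Mg Hg.

2670 Mg Hg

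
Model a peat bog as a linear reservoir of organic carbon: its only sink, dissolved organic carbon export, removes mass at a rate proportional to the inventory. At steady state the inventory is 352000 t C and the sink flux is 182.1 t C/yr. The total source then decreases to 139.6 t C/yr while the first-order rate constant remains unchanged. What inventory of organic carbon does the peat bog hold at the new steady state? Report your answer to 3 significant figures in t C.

Rate constant k = F/M = 182.1 / 352000 = 0.0005173 yr⁻¹.
At the new steady state, source = k·M_new ⇒ M_new = 139.6 / 0.0005173 = 269800 t C.
(Equivalently M_new = M × F_new/F_old = 352000 × 139.6/182.1.)

270000 t C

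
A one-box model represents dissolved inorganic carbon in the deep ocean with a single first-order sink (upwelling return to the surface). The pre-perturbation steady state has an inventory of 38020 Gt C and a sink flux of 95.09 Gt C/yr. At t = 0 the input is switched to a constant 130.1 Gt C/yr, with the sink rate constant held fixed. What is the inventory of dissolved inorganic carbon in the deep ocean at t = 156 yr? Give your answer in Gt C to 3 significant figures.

42500 Gt C

τ = M₀/F₀ = 38020/95.09 = 399.8 yr; rate constant k = 1/τ.
New steady state M_∞ = F₁/k = F₁·τ = 130.1 × 399.8 = 52018 Gt C.
M(t) = M_∞ + (M₀ − M_∞)·e^(−t/τ); t/τ = 156/399.8 = 0.3902, so e^(−t/τ) = 0.6769.
M(t) = 52018 − 14000 × 0.6769 = 42542 Gt C.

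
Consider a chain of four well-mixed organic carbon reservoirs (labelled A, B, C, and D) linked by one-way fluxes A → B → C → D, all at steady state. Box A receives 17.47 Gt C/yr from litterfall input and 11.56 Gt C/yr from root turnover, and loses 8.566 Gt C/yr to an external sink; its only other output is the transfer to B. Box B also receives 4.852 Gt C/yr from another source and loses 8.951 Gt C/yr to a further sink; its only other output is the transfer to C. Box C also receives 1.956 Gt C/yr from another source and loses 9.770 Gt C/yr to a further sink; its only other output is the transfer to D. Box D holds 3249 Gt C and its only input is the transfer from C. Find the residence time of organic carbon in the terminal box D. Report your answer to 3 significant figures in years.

380 yr

Box A: F(A→B) = (17.47 + 11.56) − 8.566 = 20.464 Gt C/yr.
Box B: F(B→C) = (20.464 + 4.852) − 8.951 = 16.365 Gt C/yr.
Box C: F(C→D) = (16.365 + 1.956) − 9.770 = 8.5510 Gt C/yr.
Box D throughput = its input = 8.5510 Gt C/yr; τ = 3249 / 8.5510 = 380.0 yr.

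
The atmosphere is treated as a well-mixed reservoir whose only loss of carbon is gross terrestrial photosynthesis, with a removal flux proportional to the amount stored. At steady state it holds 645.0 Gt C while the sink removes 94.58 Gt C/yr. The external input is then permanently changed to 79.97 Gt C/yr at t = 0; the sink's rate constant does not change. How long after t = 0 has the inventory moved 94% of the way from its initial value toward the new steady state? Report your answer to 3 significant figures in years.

τ = M₀/F₀ = 645.0/94.58 = 6.820 yr.
The remaining gap fraction is e^(−t/τ); 94% covered ⇒ e^(−t/τ) = 0.0600.
t = −τ ln(0.0600) = 6.820 × 2.813 = 19.19 yr.

19.2 yr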